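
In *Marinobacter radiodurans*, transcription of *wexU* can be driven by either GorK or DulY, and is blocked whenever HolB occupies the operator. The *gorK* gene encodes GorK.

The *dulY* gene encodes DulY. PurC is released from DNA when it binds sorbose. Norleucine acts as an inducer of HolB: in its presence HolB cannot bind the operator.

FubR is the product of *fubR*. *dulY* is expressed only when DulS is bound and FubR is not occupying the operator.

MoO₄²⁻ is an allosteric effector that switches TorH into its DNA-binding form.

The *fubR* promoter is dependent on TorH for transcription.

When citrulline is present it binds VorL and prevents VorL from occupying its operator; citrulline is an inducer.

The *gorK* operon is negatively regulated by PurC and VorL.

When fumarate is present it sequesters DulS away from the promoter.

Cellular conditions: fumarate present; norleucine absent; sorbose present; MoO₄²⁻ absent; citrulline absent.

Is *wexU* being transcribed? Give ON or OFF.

Norleucine is absent, so HolB is active.
Sorbose is present, so PurC is inactive.
Citrulline is absent, so VorL is active.
With repressor VorL bound, *gorK* is not transcribed.
So GorK is not produced.
MoO₄²⁻ is absent, so TorH is inactive.
Required activator TorH is absent, so *fubR* is not transcribed.
So FubR is not produced.
Fumarate is present, so DulS is inactive.
Required activator DulS is absent, so *dulY* is not transcribed.
So DulY is not produced.
With repressor HolB bound, *wexU* is not transcribed.

OFF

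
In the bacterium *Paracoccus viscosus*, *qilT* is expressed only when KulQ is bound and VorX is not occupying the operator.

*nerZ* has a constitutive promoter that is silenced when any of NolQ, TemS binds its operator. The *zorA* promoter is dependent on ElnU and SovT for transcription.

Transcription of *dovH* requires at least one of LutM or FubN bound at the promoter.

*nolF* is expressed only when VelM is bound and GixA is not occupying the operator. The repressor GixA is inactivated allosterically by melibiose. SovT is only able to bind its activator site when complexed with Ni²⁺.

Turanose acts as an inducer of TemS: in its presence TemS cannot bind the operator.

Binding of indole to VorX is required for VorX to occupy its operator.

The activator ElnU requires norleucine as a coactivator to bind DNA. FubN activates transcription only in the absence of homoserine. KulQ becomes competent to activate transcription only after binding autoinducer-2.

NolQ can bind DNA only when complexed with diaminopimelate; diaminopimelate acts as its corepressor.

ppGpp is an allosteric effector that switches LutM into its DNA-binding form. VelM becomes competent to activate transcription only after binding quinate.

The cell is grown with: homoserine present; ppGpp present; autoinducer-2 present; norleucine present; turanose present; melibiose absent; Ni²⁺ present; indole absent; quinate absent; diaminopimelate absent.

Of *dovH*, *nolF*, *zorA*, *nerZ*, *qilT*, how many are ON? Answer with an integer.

4

ppGpp is present, so LutM is active.
Homoserine is present, so FubN is inactive.
Activator LutM is present, so *dovH* is transcribed.
→ *dovH* is ON.
Melibiose is absent, so GixA is active.
Quinate is absent, so VelM is inactive.
With repressor GixA bound, *nolF* is not transcribed.
→ *nolF* is OFF.
Norleucine is present, so ElnU is active.
Ni²⁺ is present, so SovT is active.
No repressor is bound and ElnU and SovT are active, so *zorA* is transcribed.
→ *zorA* is ON.
Diaminopimelate is absent, so NolQ is inactive.
Turanose is present, so TemS is inactive.
With no repressor bound, *nerZ* is transcribed.
→ *nerZ* is ON.
Indole is absent, so VorX is inactive.
Autoinducer-2 is present, so KulQ is active.
No repressor is bound and KulQ is active, so *qilT* is transcribed.
→ *qilT* is ON.
4 of the 5 genes are transcribed.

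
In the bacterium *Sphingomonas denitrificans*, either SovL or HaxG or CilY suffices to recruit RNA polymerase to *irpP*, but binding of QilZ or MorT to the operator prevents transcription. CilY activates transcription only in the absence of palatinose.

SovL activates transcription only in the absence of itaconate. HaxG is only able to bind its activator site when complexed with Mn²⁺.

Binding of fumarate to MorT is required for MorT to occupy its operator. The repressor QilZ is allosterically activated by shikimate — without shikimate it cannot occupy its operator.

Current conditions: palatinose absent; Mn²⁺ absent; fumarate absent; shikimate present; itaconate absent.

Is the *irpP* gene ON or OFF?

OFF

Itaconate is absent, so SovL is active.
Mn²⁺ is absent, so HaxG is inactive.
Palatinose is absent, so CilY is active.
Shikimate is present, so QilZ is active.
Fumarate is absent, so MorT is inactive.
With repressor QilZ bound, *irpP* is not transcribed.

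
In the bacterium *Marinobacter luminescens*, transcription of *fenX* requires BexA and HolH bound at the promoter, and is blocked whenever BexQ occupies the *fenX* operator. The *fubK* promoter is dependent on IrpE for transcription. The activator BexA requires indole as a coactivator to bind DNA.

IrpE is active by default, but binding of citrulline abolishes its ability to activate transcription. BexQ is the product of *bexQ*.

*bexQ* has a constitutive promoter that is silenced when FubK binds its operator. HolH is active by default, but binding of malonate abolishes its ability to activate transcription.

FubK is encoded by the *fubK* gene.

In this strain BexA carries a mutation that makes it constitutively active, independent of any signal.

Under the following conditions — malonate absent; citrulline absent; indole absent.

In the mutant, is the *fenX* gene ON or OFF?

BexA is constitutively active in this strain.
Citrulline is absent, so IrpE is active.
No repressor is bound and IrpE is active, so *fubK* is transcribed.
So FubK is produced and active.
With repressor FubK bound, *bexQ* is not transcribed.
So BexQ is not produced.
Malonate is absent, so HolH is active.
No repressor is bound and BexA and HolH are active, so *fenX* is transcribed.

ON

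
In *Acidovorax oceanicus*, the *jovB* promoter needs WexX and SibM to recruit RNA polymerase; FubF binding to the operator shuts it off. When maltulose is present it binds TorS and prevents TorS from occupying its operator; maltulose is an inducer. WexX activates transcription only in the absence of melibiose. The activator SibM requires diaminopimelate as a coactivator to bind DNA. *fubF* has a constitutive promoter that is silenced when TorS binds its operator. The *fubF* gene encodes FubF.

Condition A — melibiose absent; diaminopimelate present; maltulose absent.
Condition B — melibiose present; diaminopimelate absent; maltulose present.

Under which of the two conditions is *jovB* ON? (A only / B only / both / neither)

A only

Condition A:
Melibiose is absent, so WexX is active.
Diaminopimelate is present, so SibM is active.
Maltulose is absent, so TorS is active.
With repressor TorS bound, *fubF* is not transcribed.
So FubF is not produced.
No repressor is bound and WexX and SibM are active, so *jovB* is transcribed.
→ *jovB* is ON in A.
Condition B:
Melibiose is present, so WexX is inactive.
Diaminopimelate is absent, so SibM is inactive.
Maltulose is present, so TorS is inactive.
With no repressor bound, *fubF* is transcribed.
So FubF is produced and active.
With repressor FubF bound, *jovB* is not transcribed.
→ *jovB* is OFF in B.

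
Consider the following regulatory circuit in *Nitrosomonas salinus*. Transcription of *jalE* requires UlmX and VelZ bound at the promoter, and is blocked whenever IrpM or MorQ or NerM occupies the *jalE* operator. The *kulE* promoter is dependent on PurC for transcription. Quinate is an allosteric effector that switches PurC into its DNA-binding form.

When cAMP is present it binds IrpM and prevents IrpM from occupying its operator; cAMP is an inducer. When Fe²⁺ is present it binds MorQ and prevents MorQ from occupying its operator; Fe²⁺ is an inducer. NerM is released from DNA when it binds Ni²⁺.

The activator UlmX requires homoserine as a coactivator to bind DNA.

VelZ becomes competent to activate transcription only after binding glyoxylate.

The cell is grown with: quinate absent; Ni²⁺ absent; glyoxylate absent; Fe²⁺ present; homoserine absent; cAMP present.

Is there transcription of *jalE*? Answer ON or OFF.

cAMP is present, so IrpM is inactive.
Fe²⁺ is present, so MorQ is inactive.
Homoserine is absent, so UlmX is inactive.
Ni²⁺ is absent, so NerM is active.
Glyoxylate is absent, so VelZ is inactive.
With repressor NerM bound, *jalE* is not transcribed.

OFF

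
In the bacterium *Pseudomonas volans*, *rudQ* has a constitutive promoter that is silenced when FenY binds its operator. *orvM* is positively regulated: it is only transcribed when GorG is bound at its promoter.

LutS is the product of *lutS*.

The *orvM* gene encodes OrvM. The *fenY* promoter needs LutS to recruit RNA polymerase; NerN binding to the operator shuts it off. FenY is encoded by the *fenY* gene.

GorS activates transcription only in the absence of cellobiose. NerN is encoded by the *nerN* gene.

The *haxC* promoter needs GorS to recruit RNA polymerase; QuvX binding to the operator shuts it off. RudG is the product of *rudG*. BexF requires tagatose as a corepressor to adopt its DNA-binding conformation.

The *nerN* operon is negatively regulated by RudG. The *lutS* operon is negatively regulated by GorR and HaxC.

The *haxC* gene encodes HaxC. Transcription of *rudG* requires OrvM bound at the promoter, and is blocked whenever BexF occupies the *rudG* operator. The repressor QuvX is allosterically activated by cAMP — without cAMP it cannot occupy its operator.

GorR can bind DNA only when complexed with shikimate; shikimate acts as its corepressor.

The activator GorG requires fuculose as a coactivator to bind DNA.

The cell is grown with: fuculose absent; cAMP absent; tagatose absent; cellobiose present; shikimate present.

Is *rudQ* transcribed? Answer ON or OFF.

ON

Fuculose is absent, so GorG is inactive.
Required activator GorG is absent, so *orvM* is not transcribed.
So OrvM is not produced.
Tagatose is absent, so BexF is inactive.
Required activator OrvM is absent, so *rudG* is not transcribed.
So RudG is not produced.
With no repressor bound, *nerN* is transcribed.
So NerN is produced and active.
Shikimate is present, so GorR is active.
cAMP is absent, so QuvX is inactive.
Cellobiose is present, so GorS is inactive.
Required activator GorS is absent, so *haxC* is not transcribed.
So HaxC is not produced.
With repressor GorR bound, *lutS* is not transcribed.
So LutS is not produced.
With repressor NerN bound, *fenY* is not transcribed.
So FenY is not produced.
With no repressor bound, *rudQ* is transcribed.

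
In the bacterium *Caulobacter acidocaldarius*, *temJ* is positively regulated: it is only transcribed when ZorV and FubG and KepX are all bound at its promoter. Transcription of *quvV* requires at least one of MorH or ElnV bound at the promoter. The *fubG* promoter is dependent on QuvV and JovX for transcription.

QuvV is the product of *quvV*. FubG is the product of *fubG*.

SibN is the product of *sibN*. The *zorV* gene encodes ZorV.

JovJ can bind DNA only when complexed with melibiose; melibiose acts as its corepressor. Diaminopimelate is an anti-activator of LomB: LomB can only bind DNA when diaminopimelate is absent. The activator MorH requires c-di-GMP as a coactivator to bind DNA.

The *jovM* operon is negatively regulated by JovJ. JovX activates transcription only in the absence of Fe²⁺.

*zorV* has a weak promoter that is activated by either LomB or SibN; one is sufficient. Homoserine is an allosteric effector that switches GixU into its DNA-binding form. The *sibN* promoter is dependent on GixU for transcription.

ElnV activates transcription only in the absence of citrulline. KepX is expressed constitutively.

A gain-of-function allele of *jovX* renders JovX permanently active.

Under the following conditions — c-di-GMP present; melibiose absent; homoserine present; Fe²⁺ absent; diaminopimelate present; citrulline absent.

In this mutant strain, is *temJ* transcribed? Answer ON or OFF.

Diaminopimelate is present, so LomB is inactive.
Homoserine is present, so GixU is active.
No repressor is bound and GixU is active, so *sibN* is transcribed.
So SibN is produced and active.
Activator SibN is present, so *zorV* is transcribed.
So ZorV is produced and active.
c-di-GMP is present, so MorH is active.
Citrulline is absent, so ElnV is active.
Activator MorH is present, so *quvV* is transcribed.
So QuvV is produced and active.
JovX is constitutively active in this strain.
No repressor is bound and QuvV and JovX are active, so *fubG* is transcribed.
So FubG is produced and active.
KepX is produced constitutively and is active.
No repressor is bound and ZorV and FubG and KepX are active, so *temJ* is transcribed.

ON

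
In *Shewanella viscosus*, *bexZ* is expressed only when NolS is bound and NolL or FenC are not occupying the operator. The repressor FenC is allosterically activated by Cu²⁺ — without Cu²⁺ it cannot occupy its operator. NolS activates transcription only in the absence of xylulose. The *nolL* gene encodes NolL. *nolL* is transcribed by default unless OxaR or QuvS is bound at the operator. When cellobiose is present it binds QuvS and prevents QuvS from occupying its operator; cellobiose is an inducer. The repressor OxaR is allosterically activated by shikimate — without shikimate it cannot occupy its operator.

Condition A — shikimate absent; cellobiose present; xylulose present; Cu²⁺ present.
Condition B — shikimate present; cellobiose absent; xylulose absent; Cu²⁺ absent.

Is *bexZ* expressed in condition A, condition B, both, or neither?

Condition A:
Shikimate is absent, so OxaR is inactive.
Cellobiose is present, so QuvS is inactive.
With no repressor bound, *nolL* is transcribed.
So NolL is produced and active.
Xylulose is present, so NolS is inactive.
Cu²⁺ is present, so FenC is active.
With repressor NolL bound, *bexZ* is not transcribed.
→ *bexZ* is OFF in A.
Condition B:
Shikimate is present, so OxaR is active.
Cellobiose is absent, so QuvS is active.
With repressor OxaR bound, *nolL* is not transcribed.
So NolL is not produced.
Xylulose is absent, so NolS is active.
Cu²⁺ is absent, so FenC is inactive.
No repressor is bound and NolS is active, so *bexZ* is transcribed.
→ *bexZ* is ON in B.

B only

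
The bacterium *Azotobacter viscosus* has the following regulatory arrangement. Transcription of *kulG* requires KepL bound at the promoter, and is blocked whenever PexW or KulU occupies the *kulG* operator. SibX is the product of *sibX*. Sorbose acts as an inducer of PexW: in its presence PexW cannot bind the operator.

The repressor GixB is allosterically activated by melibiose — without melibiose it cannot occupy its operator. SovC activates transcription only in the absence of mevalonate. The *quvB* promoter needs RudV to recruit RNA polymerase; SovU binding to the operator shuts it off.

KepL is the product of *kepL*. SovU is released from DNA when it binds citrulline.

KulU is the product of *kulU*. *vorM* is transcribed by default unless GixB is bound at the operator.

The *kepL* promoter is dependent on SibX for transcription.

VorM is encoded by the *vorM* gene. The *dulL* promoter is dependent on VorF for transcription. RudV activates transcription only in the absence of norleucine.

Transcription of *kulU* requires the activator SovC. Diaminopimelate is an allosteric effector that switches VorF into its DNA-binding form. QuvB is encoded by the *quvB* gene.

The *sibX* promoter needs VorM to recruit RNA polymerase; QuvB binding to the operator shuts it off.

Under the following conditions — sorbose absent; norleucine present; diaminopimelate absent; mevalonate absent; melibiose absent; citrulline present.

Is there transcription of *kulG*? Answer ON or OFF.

Melibiose is absent, so GixB is inactive.
With no repressor bound, *vorM* is transcribed.
So VorM is produced and active.
Citrulline is present, so SovU is inactive.
Norleucine is present, so RudV is inactive.
Required activator RudV is absent, so *quvB* is not transcribed.
So QuvB is not produced.
No repressor is bound and VorM is active, so *sibX* is transcribed.
So SibX is produced and active.
No repressor is bound and SibX is active, so *kepL* is transcribed.
So KepL is produced and active.
Sorbose is absent, so PexW is active.
Mevalonate is absent, so SovC is active.
No repressor is bound and SovC is active, so *kulU* is transcribed.
So KulU is produced and active.
With repressor PexW bound, *kulG* is not transcribed.

OFF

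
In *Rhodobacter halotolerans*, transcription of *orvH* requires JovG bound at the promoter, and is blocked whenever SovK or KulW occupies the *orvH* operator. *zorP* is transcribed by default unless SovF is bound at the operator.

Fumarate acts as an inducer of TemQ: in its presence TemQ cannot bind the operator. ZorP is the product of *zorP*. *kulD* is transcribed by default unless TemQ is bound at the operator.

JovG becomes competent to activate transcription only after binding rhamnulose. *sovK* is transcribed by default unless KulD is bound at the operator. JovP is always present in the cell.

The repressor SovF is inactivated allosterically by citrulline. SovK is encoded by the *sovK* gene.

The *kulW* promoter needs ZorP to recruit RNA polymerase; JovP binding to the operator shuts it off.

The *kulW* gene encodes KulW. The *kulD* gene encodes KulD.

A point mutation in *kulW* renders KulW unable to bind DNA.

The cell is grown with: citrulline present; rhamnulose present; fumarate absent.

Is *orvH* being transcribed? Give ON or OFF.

OFF

Fumarate is absent, so TemQ is active.
With repressor TemQ bound, *kulD* is not transcribed.
So KulD is not produced.
With no repressor bound, *sovK* is transcribed.
So SovK is produced and active.
Rhamnulose is present, so JovG is active.
KulW is non-functional in this strain, so it has no effect.
With repressor SovK bound, *orvH* is not transcribed.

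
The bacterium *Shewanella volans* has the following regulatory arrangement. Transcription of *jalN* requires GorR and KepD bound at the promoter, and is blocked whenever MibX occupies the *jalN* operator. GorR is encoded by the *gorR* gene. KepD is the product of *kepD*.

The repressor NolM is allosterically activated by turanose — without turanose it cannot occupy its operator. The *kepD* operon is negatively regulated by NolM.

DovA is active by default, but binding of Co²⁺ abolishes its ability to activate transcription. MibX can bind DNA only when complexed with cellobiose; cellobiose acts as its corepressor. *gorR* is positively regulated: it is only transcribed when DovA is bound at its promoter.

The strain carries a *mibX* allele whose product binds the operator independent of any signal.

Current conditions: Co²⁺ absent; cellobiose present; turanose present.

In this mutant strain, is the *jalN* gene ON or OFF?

OFF

Co²⁺ is absent, so DovA is active.
No repressor is bound and DovA is active, so *gorR* is transcribed.
So GorR is produced and active.
MibX is constitutively active in this strain.
Turanose is present, so NolM is active.
With repressor NolM bound, *kepD* is not transcribed.
So KepD is not produced.
With repressor MibX bound, *jalN* is not transcribed.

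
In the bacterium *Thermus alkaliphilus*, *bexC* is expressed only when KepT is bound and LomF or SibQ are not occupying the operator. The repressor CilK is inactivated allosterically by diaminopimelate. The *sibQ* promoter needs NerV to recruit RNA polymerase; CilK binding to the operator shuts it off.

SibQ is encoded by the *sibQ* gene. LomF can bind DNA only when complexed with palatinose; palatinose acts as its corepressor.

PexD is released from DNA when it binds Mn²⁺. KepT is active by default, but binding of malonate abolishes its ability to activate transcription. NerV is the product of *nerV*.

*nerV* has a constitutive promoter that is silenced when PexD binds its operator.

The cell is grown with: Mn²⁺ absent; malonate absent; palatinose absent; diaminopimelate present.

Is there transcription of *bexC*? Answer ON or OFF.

ON

Malonate is absent, so KepT is active.
Palatinose is absent, so LomF is inactive.
Diaminopimelate is present, so CilK is inactive.
Mn²⁺ is absent, so PexD is active.
With repressor PexD bound, *nerV* is not transcribed.
So NerV is not produced.
Required activator NerV is absent, so *sibQ* is not transcribed.
So SibQ is not produced.
No repressor is bound and KepT is active, so *bexC* is transcribed.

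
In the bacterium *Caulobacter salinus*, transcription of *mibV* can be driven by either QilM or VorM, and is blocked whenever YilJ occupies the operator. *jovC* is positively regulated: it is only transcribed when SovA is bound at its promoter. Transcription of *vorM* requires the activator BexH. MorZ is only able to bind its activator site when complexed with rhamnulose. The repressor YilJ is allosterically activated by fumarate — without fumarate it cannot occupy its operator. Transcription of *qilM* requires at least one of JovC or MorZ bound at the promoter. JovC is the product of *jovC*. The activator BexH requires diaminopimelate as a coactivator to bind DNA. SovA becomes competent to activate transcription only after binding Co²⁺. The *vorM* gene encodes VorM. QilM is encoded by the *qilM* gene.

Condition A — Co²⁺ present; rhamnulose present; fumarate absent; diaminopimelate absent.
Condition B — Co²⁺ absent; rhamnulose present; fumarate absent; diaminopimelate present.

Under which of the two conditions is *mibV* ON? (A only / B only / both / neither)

both

Condition A:
Co²⁺ is present, so SovA is active.
No repressor is bound and SovA is active, so *jovC* is transcribed.
So JovC is produced and active.
Rhamnulose is present, so MorZ is active.
Activator JovC is present, so *qilM* is transcribed.
So QilM is produced and active.
Fumarate is absent, so YilJ is inactive.
Diaminopimelate is absent, so BexH is inactive.
Required activator BexH is absent, so *vorM* is not transcribed.
So VorM is not produced.
Activator QilM is present, so *mibV* is transcribed.
→ *mibV* is ON in A.
Condition B:
Co²⁺ is absent, so SovA is inactive.
Required activator SovA is absent, so *jovC* is not transcribed.
So JovC is not produced.
Rhamnulose is present, so MorZ is active.
Activator MorZ is present, so *qilM* is transcribed.
So QilM is produced and active.
Fumarate is absent, so YilJ is inactive.
Diaminopimelate is present, so BexH is active.
No repressor is bound and BexH is active, so *vorM* is transcribed.
So VorM is produced and active.
Activator QilM is present, so *mibV* is transcribed.
→ *mibV* is ON in B.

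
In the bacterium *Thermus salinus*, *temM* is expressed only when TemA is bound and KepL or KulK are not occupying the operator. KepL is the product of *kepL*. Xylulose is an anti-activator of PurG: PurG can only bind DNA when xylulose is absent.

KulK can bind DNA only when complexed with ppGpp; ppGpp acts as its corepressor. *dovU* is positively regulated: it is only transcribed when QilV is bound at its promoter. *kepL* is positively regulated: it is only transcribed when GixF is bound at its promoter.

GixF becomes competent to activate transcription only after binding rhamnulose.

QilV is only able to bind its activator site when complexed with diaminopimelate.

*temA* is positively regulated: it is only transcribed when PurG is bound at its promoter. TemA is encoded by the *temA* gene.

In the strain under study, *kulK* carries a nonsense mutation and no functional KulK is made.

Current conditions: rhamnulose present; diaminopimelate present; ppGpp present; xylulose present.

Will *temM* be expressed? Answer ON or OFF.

Rhamnulose is present, so GixF is active.
No repressor is bound and GixF is active, so *kepL* is transcribed.
So KepL is produced and active.
Xylulose is present, so PurG is inactive.
Required activator PurG is absent, so *temA* is not transcribed.
So TemA is not produced.
KulK is non-functional in this strain, so it has no effect.
With repressor KepL bound, *temM* is not transcribed.

OFF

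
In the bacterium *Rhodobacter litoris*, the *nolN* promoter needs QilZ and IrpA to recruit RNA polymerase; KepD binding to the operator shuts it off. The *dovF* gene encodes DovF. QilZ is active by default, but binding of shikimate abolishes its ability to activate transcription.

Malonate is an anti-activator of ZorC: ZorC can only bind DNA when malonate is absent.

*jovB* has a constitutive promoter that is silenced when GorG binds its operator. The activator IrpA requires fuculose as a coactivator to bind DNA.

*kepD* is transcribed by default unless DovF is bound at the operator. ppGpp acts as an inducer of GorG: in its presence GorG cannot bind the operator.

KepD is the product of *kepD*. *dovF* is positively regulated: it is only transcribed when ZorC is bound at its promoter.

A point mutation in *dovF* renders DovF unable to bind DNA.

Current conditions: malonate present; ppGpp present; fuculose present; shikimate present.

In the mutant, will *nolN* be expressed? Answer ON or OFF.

OFF

Shikimate is present, so QilZ is inactive.
DovF is non-functional in this strain, so it has no effect.
With no repressor bound, *kepD* is transcribed.
So KepD is produced and active.
Fuculose is present, so IrpA is active.
With repressor KepD bound, *nolN* is not transcribed.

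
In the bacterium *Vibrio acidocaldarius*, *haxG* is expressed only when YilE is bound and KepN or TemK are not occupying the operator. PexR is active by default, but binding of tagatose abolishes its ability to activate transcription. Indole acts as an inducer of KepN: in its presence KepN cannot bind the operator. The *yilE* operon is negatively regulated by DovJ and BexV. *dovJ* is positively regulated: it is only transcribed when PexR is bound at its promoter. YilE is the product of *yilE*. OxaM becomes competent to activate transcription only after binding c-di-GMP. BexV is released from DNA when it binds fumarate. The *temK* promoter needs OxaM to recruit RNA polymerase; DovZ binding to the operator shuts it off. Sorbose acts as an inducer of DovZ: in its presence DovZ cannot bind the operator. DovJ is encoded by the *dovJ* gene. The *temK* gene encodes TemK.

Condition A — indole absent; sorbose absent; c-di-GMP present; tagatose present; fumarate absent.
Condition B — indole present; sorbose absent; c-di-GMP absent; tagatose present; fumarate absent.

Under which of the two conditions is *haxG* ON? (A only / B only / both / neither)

neither

Condition A:
Indole is absent, so KepN is active.
Sorbose is absent, so DovZ is active.
c-di-GMP is present, so OxaM is active.
With repressor DovZ bound, *temK* is not transcribed.
So TemK is not produced.
Tagatose is present, so PexR is inactive.
Required activator PexR is absent, so *dovJ* is not transcribed.
So DovJ is not produced.
Fumarate is absent, so BexV is active.
With repressor BexV bound, *yilE* is not transcribed.
So YilE is not produced.
With repressor KepN bound, *haxG* is not transcribed.
→ *haxG* is OFF in A.
Condition B:
Indole is present, so KepN is inactive.
Sorbose is absent, so DovZ is active.
c-di-GMP is absent, so OxaM is inactive.
With repressor DovZ bound, *temK* is not transcribed.
So TemK is not produced.
Tagatose is present, so PexR is inactive.
Required activator PexR is absent, so *dovJ* is not transcribed.
So DovJ is not produced.
Fumarate is absent, so BexV is active.
With repressor BexV bound, *yilE* is not transcribed.
So YilE is not produced.
Required activator YilE is absent, so *haxG* is not transcribed.
→ *haxG* is OFF in B.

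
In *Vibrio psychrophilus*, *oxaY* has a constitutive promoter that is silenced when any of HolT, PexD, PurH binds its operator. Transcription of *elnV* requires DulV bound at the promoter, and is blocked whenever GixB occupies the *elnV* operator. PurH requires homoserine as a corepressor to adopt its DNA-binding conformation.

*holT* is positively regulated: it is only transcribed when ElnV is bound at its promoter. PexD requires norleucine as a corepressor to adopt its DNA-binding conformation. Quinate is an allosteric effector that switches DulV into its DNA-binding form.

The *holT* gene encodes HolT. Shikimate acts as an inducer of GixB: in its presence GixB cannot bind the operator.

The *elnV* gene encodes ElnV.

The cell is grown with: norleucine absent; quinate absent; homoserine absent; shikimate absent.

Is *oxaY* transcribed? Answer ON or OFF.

Shikimate is absent, so GixB is active.
Quinate is absent, so DulV is inactive.
With repressor GixB bound, *elnV* is not transcribed.
So ElnV is not produced.
Required activator ElnV is absent, so *holT* is not transcribed.
So HolT is not produced.
Norleucine is absent, so PexD is inactive.
Homoserine is absent, so PurH is inactive.
With no repressor bound, *oxaY* is transcribed.

ON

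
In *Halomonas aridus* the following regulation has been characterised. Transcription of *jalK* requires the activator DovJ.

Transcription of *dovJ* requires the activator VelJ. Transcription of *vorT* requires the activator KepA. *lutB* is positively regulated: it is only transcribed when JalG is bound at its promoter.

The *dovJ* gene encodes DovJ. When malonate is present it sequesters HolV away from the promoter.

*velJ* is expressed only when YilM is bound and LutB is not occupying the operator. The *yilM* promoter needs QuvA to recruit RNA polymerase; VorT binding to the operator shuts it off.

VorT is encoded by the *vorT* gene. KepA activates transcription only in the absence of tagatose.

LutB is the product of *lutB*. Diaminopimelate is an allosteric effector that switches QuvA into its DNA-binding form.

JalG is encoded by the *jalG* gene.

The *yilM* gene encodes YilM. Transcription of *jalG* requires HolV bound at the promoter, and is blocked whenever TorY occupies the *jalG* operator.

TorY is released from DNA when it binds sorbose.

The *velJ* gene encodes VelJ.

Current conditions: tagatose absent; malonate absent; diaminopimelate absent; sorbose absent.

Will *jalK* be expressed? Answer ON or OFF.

Sorbose is absent, so TorY is active.
Malonate is absent, so HolV is active.
With repressor TorY bound, *jalG* is not transcribed.
So JalG is not produced.
Required activator JalG is absent, so *lutB* is not transcribed.
So LutB is not produced.
Diaminopimelate is absent, so QuvA is inactive.
Tagatose is absent, so KepA is active.
No repressor is bound and KepA is active, so *vorT* is transcribed.
So VorT is produced and active.
With repressor VorT bound, *yilM* is not transcribed.
So YilM is not produced.
Required activator YilM is absent, so *velJ* is not transcribed.
So VelJ is not produced.
Required activator VelJ is absent, so *dovJ* is not transcribed.
So DovJ is not produced.
Required activator DovJ is absent, so *jalK* is not transcribed.

OFF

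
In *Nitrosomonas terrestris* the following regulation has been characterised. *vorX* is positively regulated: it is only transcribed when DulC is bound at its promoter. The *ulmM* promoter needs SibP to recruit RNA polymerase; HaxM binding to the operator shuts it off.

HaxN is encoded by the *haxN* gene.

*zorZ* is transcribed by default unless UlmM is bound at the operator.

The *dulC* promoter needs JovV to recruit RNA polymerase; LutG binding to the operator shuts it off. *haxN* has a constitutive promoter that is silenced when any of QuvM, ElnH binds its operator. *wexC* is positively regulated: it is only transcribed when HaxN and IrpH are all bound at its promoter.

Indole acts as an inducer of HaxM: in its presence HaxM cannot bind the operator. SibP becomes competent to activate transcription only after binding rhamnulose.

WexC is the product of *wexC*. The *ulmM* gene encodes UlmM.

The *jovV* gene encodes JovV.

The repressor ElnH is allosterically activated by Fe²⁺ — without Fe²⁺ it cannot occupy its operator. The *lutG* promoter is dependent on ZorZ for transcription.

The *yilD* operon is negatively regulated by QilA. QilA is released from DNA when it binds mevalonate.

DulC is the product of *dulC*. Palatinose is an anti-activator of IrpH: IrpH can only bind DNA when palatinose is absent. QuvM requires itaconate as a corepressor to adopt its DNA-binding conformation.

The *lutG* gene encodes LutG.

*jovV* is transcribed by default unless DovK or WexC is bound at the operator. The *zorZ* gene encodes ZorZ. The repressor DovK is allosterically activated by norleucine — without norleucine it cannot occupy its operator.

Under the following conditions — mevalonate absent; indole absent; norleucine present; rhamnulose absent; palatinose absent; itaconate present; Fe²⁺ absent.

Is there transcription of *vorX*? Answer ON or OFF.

Rhamnulose is absent, so SibP is inactive.
Indole is absent, so HaxM is active.
With repressor HaxM bound, *ulmM* is not transcribed.
So UlmM is not produced.
With no repressor bound, *zorZ* is transcribed.
So ZorZ is produced and active.
No repressor is bound and ZorZ is active, so *lutG* is transcribed.
So LutG is produced and active.
Norleucine is present, so DovK is active.
Itaconate is present, so QuvM is active.
Fe²⁺ is absent, so ElnH is inactive.
With repressor QuvM bound, *haxN* is not transcribed.
So HaxN is not produced.
Palatinose is absent, so IrpH is active.
Required activator HaxN is absent, so *wexC* is not transcribed.
So WexC is not produced.
With repressor DovK bound, *jovV* is not transcribed.
So JovV is not produced.
With repressor LutG bound, *dulC* is not transcribed.
So DulC is not produced.
Required activator DulC is absent, so *vorX* is not transcribed.

OFF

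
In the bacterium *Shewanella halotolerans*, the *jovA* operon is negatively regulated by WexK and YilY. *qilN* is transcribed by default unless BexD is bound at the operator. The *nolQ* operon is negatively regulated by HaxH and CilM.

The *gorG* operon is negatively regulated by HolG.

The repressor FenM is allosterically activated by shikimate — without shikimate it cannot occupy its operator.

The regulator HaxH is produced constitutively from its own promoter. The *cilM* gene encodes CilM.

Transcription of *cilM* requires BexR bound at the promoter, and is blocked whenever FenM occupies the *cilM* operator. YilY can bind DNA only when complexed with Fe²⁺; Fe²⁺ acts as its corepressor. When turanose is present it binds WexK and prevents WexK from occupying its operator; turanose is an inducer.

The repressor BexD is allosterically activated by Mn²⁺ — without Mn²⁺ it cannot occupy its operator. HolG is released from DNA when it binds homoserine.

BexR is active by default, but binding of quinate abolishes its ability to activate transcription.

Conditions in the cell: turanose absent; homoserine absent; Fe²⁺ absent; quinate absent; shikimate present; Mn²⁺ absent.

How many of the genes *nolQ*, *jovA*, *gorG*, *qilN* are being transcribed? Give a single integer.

1

HaxH is produced constitutively and is active.
Shikimate is present, so FenM is active.
Quinate is absent, so BexR is active.
With repressor FenM bound, *cilM* is not transcribed.
So CilM is not produced.
With repressor HaxH bound, *nolQ* is not transcribed.
→ *nolQ* is OFF.
Turanose is absent, so WexK is active.
Fe²⁺ is absent, so YilY is inactive.
With repressor WexK bound, *jovA* is not transcribed.
→ *jovA* is OFF.
Homoserine is absent, so HolG is active.
With repressor HolG bound, *gorG* is not transcribed.
→ *gorG* is OFF.
Mn²⁺ is absent, so BexD is inactive.
With no repressor bound, *qilN* is transcribed.
→ *qilN* is ON.
1 of the 4 genes is transcribed.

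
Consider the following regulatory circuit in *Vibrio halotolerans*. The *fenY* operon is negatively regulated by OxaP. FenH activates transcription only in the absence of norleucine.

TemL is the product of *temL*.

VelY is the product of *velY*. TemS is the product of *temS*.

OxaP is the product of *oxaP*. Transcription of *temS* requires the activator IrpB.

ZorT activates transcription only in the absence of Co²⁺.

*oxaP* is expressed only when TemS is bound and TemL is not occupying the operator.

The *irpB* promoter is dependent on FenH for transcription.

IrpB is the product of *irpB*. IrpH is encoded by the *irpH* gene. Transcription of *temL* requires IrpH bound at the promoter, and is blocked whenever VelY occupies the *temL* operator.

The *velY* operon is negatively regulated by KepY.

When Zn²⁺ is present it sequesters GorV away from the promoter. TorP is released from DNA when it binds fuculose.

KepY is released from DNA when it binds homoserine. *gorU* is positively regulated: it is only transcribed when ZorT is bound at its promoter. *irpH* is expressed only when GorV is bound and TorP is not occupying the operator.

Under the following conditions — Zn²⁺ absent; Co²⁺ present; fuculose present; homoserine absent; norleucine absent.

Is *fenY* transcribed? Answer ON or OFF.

Norleucine is absent, so FenH is active.
No repressor is bound and FenH is active, so *irpB* is transcribed.
So IrpB is produced and active.
No repressor is bound and IrpB is active, so *temS* is transcribed.
So TemS is produced and active.
Fuculose is present, so TorP is inactive.
Zn²⁺ is absent, so GorV is active.
No repressor is bound and GorV is active, so *irpH* is transcribed.
So IrpH is produced and active.
Homoserine is absent, so KepY is active.
With repressor KepY bound, *velY* is not transcribed.
So VelY is not produced.
No repressor is bound and IrpH is active, so *temL* is transcribed.
So TemL is produced and active.
With repressor TemL bound, *oxaP* is not transcribed.
So OxaP is not produced.
With no repressor bound, *fenY* is transcribed.

ON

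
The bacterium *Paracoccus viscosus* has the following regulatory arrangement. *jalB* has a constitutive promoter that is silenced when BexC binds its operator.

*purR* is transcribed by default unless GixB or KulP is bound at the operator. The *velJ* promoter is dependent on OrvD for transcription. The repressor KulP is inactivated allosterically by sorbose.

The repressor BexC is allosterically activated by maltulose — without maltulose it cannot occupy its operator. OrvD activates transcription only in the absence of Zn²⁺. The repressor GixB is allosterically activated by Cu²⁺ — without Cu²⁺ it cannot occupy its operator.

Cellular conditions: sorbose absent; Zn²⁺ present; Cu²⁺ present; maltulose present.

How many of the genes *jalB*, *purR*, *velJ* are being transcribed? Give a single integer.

0

Maltulose is present, so BexC is active.
With repressor BexC bound, *jalB* is not transcribed.
→ *jalB* is OFF.
Cu²⁺ is present, so GixB is active.
Sorbose is absent, so KulP is active.
With repressor GixB bound, *purR* is not transcribed.
→ *purR* is OFF.
Zn²⁺ is present, so OrvD is inactive.
Required activator OrvD is absent, so *velJ* is not transcribed.
→ *velJ* is OFF.
0 of the 3 genes are transcribed.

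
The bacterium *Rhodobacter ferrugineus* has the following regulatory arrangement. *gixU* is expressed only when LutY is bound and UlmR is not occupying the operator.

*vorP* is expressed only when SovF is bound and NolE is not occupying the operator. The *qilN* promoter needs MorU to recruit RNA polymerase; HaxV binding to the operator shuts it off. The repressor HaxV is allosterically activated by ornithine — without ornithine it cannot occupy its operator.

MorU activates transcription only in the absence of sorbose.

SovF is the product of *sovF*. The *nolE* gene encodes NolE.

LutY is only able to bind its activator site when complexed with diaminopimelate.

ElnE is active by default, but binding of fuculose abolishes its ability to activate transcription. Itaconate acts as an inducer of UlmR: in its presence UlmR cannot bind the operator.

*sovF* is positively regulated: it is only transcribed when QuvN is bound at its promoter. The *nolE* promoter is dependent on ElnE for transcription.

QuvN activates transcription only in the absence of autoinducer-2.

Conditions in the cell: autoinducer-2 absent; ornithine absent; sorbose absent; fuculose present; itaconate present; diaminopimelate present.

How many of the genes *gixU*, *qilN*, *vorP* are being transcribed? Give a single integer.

3

Diaminopimelate is present, so LutY is active.
Itaconate is present, so UlmR is inactive.
No repressor is bound and LutY is active, so *gixU* is transcribed.
→ *gixU* is ON.
Sorbose is absent, so MorU is active.
Ornithine is absent, so HaxV is inactive.
No repressor is bound and MorU is active, so *qilN* is transcribed.
→ *qilN* is ON.
Fuculose is present, so ElnE is inactive.
Required activator ElnE is absent, so *nolE* is not transcribed.
So NolE is not produced.
Autoinducer-2 is absent, so QuvN is active.
No repressor is bound and QuvN is active, so *sovF* is transcribed.
So SovF is produced and active.
No repressor is bound and SovF is active, so *vorP* is transcribed.
→ *vorP* is ON.
3 of the 3 genes are transcribed.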